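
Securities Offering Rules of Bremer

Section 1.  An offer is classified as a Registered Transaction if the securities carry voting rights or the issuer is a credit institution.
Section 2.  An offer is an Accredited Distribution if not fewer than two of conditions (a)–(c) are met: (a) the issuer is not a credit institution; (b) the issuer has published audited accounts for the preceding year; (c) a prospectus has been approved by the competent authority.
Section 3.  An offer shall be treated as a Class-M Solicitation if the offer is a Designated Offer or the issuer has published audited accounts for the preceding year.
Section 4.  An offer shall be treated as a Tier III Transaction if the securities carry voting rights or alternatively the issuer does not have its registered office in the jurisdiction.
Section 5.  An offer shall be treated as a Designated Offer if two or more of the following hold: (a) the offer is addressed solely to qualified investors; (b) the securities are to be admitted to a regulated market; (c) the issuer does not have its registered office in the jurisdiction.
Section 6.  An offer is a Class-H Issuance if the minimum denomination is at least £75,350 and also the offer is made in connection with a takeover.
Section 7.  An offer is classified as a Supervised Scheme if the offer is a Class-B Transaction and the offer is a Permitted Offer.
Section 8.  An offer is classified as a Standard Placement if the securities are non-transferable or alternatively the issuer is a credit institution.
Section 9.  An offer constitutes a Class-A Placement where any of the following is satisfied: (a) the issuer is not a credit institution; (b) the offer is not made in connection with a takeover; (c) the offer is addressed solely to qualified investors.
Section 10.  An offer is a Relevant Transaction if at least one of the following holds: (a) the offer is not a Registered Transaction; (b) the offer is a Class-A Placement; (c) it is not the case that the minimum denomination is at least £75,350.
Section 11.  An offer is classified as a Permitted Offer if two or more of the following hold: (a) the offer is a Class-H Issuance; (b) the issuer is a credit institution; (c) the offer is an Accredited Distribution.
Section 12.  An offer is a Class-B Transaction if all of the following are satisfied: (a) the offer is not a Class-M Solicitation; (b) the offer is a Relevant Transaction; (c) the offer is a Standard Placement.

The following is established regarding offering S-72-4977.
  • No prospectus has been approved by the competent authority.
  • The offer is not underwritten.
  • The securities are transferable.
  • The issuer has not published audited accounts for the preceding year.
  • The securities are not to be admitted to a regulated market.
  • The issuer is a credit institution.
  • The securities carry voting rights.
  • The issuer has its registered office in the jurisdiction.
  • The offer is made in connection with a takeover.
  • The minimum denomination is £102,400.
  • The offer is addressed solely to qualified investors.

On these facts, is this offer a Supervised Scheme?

Yes

Under section 5: the offer is addressed solely to qualified investors? yes; the securities are to be admitted to a regulated market? no; the issuer does not have its registered office in the jurisdiction? no — 1 of 3 hold (need ≥2) → not satisfied.
Under section 3: Designated Offer (section 5)? no; or the issuer has published audited accounts for the preceding year? no. So the offer is not a Class-M Solicitation.
Under section 1: the securities carry voting rights? yes; or the issuer is a credit institution? yes. So the offer is a Registered Transaction.
Under section 9: the issuer is not a credit institution? no; or the offer is not made in connection with a takeover? no; or the offer is addressed solely to qualified investors? yes. So the offer is a Class-A Placement.
Under section 10: not a Registered Transaction (section 1)? no; or Class-A Placement (section 9)? yes; or minimum denomination: £102,400 ≥ £75,350? yes, so negated condition no. So the offer is a Relevant Transaction.
Under section 8: the securities are non-transferable? no; or the issuer is a credit institution? yes. So the offer is a Standard Placement.
Under section 12: not a Class-M Solicitation (section 3)? yes; and Relevant Transaction (section 10)? yes; and Standard Placement (section 8)? yes. So the offer is a Class-B Transaction.
Under section 6: minimum denomination: £102,400 ≥ £75,350? yes; and the offer is made in connection with a takeover? yes. So the offer is a Class-H Issuance.
Under section 2: the issuer is not a credit institution? no; the issuer has published audited accounts for the preceding year? no; a prospectus has been approved by the competent authority? no — 0 of 3 hold (need ≥2) → not satisfied.
Under section 11: Class-H Issuance (section 6)? yes; the issuer is a credit institution? yes; Accredited Distribution (section 2)? no — 2 of 3 hold (need ≥2) → satisfied.
Under section 7: Class-B Transaction (section 12)? yes; and Permitted Offer (section 11)? yes. So the offer is a Supervised Scheme.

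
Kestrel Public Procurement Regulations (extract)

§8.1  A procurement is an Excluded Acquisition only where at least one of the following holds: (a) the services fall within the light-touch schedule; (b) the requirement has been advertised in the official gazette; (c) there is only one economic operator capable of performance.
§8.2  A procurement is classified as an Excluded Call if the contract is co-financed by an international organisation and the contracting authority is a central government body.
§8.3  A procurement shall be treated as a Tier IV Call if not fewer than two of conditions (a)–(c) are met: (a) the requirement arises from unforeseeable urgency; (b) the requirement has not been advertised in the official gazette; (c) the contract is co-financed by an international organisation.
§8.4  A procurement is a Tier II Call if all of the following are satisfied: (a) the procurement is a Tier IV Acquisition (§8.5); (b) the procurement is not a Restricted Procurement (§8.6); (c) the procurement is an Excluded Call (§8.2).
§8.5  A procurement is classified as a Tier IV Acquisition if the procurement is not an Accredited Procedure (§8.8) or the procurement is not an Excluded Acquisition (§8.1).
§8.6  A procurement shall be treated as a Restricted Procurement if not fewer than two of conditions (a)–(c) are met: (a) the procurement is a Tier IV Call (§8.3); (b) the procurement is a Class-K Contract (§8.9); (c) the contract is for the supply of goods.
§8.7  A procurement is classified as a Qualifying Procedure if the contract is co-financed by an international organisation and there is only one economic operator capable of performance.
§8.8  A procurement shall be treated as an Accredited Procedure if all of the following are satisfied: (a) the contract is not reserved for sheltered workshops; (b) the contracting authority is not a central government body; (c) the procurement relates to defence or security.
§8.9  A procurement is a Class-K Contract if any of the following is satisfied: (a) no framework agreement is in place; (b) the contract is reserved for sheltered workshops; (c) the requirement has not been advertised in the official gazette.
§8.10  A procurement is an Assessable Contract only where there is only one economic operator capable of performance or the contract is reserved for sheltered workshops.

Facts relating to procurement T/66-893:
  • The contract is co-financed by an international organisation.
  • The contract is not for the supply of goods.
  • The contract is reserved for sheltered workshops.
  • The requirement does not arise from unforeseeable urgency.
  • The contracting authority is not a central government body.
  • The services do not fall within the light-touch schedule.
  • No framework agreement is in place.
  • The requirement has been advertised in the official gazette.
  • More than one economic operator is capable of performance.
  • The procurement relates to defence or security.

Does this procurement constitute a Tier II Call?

Under §8.8: the contract is not reserved for sheltered workshops? no; and the contracting authority is not a central government body? yes; and the procurement relates to defence or security? yes. So the procurement is not an Accredited Procedure.
Under §8.1: the services fall within the light-touch schedule? no; or the requirement has been advertised in the official gazette? yes; or there is only one economic operator capable of performance? no. So the procurement is an Excluded Acquisition.
Under §8.5: not an Accredited Procedure (§8.8)? yes; or not an Excluded Acquisition (§8.1)? no. So the procurement is a Tier IV Acquisition.
Under §8.3: the requirement arises from unforeseeable urgency? no; the requirement has not been advertised in the official gazette? no; the contract is co-financed by an international organisation? yes — 1 of 3 hold (need ≥2) → not satisfied.
Under §8.9: no framework agreement is in place? yes; or the contract is reserved for sheltered workshops? yes; or the requirement has not been advertised in the official gazette? no. So the procurement is a Class-K Contract.
Under §8.6: Tier IV Call (§8.3)? no; Class-K Contract (§8.9)? yes; the contract is for the supply of goods? no — 1 of 3 hold (need ≥2) → not satisfied.
Under §8.2: the contract is co-financed by an international organisation? yes; and the contracting authority is a central government body? no. So the procurement is not an Excluded Call.
Under §8.4: Tier IV Acquisition (§8.5)? yes; and not a Restricted Procurement (§8.6)? yes; and Excluded Call (§8.2)? no. So the procurement is not a Tier II Call.

No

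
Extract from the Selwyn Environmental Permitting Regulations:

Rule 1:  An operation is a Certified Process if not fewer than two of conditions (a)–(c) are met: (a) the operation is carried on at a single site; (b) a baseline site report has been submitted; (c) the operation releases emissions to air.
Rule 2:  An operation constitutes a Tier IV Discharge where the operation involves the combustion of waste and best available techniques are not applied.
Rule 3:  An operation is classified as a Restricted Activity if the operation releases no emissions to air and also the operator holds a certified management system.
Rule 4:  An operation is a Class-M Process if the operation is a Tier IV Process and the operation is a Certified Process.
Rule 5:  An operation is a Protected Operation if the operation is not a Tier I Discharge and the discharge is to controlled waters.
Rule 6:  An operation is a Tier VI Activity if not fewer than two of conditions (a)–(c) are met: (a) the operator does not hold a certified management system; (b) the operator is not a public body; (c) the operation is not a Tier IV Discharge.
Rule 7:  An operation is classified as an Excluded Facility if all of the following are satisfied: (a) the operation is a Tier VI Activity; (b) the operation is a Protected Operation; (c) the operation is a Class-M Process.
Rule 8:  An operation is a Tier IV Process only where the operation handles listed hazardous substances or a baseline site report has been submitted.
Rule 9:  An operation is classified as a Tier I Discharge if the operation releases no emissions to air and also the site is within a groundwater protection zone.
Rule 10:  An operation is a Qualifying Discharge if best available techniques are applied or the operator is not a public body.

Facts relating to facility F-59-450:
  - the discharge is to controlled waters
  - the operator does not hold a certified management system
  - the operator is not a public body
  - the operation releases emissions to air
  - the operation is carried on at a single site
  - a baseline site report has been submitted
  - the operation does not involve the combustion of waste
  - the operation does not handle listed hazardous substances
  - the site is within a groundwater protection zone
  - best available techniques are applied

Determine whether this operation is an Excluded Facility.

Yes

Under rule 2: the operation involves the combustion of waste? no; and best available techniques are not applied? no. So the operation is not a Tier IV Discharge.
Under rule 6: the operator does not hold a certified management system? yes; the operator is not a public body? yes; not a Tier IV Discharge (rule 2)? yes — 3 of 3 hold (need ≥2) → satisfied.
Under rule 9: the operation releases no emissions to air? no; and the site is within a groundwater protection zone? yes. So the operation is not a Tier I Discharge.
Under rule 5: not a Tier I Discharge (rule 9)? yes; and the discharge is to controlled waters? yes. So the operation is a Protected Operation.
Under rule 8: the operation handles listed hazardous substances? no; or a baseline site report has been submitted? yes. So the operation is a Tier IV Process.
Under rule 1: the operation is carried on at a single site? yes; a baseline site report has been submitted? yes; the operation releases emissions to air? yes — 3 of 3 hold (need ≥2) → satisfied.
Under rule 4: Tier IV Process (rule 8)? yes; and Certified Process (rule 1)? yes. So the operation is a Class-M Process.
Under rule 7: Tier VI Activity (rule 6)? yes; and Protected Operation (rule 5)? yes; and Class-M Process (rule 4)? yes. So the operation is an Excluded Facility.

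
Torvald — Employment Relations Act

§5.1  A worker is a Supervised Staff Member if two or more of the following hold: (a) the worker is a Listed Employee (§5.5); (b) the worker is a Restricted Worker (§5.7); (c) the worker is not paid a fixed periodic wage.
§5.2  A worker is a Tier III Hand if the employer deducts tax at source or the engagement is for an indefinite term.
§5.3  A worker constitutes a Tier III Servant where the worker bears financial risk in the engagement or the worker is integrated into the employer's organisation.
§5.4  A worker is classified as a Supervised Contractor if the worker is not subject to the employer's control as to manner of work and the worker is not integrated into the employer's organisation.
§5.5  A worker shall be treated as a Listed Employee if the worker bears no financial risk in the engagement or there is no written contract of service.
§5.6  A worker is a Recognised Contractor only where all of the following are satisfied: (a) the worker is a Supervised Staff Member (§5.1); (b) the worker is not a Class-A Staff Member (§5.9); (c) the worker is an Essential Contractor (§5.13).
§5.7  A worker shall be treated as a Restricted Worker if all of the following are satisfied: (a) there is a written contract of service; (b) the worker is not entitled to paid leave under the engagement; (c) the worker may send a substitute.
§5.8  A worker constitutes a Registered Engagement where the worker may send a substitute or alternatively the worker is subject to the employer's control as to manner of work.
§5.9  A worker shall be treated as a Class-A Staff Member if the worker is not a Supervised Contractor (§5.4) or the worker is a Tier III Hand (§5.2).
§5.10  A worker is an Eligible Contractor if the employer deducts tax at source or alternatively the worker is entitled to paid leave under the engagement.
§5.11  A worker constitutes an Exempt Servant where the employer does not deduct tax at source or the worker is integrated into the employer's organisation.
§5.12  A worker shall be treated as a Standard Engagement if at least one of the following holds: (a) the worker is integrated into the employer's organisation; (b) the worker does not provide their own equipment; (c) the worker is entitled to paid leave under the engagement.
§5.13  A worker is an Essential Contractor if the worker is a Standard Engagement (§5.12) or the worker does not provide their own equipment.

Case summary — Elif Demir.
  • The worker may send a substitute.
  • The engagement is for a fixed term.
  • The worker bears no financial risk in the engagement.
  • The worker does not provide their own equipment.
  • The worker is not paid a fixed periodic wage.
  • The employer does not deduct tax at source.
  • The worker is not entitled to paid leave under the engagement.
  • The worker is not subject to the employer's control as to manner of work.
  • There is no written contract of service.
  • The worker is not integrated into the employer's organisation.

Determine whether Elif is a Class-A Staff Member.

§5.4 — Supervised Contractor: [the worker is not subject to the employer's control as to manner of work? yes] AND [the worker is not integrated into the employer's organisation? yes] → satisfied.
§5.2 — Tier III Hand: [the employer deducts tax at source? no] OR [the engagement is for an indefinite term? no] → not satisfied.
§5.9 — Class-A Staff Member: [not a Supervised Contractor (§5.4)? no] OR [Tier III Hand (§5.2)? no] → not satisfied.

No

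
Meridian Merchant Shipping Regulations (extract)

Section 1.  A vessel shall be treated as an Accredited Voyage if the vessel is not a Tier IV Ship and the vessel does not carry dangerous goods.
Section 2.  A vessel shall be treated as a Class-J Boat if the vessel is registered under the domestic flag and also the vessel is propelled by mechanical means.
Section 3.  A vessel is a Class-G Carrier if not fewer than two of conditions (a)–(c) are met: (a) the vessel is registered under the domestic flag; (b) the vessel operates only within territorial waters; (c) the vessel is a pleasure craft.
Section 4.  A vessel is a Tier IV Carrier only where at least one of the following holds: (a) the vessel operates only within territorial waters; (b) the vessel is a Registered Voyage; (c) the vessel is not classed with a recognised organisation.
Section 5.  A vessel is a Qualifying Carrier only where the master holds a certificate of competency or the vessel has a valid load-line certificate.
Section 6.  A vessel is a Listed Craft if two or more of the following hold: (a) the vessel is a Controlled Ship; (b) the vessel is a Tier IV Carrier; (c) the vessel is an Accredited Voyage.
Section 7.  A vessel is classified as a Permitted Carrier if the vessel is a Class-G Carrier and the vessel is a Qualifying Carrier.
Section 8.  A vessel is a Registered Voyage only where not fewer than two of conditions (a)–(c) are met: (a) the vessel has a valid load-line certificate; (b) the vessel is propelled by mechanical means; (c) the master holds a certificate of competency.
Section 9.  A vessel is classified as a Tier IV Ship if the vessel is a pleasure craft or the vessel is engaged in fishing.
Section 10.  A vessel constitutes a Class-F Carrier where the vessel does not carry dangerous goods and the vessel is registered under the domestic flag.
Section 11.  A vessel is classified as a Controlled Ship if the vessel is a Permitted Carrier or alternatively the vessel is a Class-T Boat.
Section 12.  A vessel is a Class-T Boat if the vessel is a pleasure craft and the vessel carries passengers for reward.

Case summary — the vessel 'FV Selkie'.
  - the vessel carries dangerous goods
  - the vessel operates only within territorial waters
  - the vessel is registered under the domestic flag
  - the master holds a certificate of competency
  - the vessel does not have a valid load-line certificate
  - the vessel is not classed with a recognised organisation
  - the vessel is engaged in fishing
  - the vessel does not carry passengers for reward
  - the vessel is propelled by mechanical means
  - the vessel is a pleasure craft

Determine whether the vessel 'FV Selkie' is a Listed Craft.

Under section 3: the vessel is registered under the domestic flag? yes; the vessel operates only within territorial waters? yes; the vessel is a pleasure craft? yes — 3 of 3 hold (need ≥2) → satisfied.
Under section 5: the master holds a certificate of competency? yes; or the vessel has a valid load-line certificate? no. So the vessel is a Qualifying Carrier.
Under section 7: Class-G Carrier (section 3)? yes; and Qualifying Carrier (section 5)? yes. So the vessel is a Permitted Carrier.
Under section 12: the vessel is a pleasure craft? yes; and the vessel carries passengers for reward? no. So the vessel is not a Class-T Boat.
Under section 11: Permitted Carrier (section 7)? yes; or Class-T Boat (section 12)? no. So the vessel is a Controlled Ship.
Under section 8: the vessel has a valid load-line certificate? no; the vessel is propelled by mechanical means? yes; the master holds a certificate of competency? yes — 2 of 3 hold (need ≥2) → satisfied.
Under section 4: the vessel operates only within territorial waters? yes; or Registered Voyage (section 8)? yes; or the vessel is not classed with a recognised organisation? yes. So the vessel is a Tier IV Carrier.
Under section 9: the vessel is a pleasure craft? yes; or the vessel is engaged in fishing? yes. So the vessel is a Tier IV Ship.
Under section 1: not a Tier IV Ship (section 9)? no; and the vessel does not carry dangerous goods? no. So the vessel is not an Accredited Voyage.
Under section 6: Controlled Ship (section 11)? yes; Tier IV Carrier (section 4)? yes; Accredited Voyage (section 1)? no — 2 of 3 hold (need ≥2) → satisfied.

Yes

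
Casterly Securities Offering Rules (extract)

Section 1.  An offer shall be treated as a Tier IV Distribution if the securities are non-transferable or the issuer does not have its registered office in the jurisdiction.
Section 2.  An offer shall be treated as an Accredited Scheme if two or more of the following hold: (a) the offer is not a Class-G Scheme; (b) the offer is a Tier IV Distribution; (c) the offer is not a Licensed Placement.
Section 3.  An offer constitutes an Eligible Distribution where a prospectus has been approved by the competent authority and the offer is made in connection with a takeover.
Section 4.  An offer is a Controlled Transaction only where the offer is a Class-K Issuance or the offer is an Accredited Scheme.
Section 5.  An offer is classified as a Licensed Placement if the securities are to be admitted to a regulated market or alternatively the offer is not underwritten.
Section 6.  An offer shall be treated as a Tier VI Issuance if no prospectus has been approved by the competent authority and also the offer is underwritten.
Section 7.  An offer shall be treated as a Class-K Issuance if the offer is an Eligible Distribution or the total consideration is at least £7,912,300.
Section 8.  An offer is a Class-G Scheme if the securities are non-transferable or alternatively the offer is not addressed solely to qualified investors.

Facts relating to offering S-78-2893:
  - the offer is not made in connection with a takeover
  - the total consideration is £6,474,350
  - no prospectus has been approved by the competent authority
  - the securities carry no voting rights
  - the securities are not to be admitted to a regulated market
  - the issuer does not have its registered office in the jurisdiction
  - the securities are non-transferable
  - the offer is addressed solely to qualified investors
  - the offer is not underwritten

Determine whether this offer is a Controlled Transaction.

No

Under section 3: a prospectus has been approved by the competent authority? no; and the offer is made in connection with a takeover? no. So the offer is not an Eligible Distribution.
Under section 7: Eligible Distribution (section 3)? no; or total consideration: £6,474,350 ≥ £7,912,300? no. So the offer is not a Class-K Issuance.
Under section 8: the securities are non-transferable? yes; or the offer is not addressed solely to qualified investors? no. So the offer is a Class-G Scheme.
Under section 1: the securities are non-transferable? yes; or the issuer does not have its registered office in the jurisdiction? yes. So the offer is a Tier IV Distribution.
Under section 5: the securities are to be admitted to a regulated market? no; or the offer is not underwritten? yes. So the offer is a Licensed Placement.
Under section 2: not a Class-G Scheme (section 8)? no; Tier IV Distribution (section 1)? yes; not a Licensed Placement (section 5)? no — 1 of 3 hold (need ≥2) → not satisfied.
Under section 4: Class-K Issuance (section 7)? no; or Accredited Scheme (section 2)? no. So the offer is not a Controlled Transaction.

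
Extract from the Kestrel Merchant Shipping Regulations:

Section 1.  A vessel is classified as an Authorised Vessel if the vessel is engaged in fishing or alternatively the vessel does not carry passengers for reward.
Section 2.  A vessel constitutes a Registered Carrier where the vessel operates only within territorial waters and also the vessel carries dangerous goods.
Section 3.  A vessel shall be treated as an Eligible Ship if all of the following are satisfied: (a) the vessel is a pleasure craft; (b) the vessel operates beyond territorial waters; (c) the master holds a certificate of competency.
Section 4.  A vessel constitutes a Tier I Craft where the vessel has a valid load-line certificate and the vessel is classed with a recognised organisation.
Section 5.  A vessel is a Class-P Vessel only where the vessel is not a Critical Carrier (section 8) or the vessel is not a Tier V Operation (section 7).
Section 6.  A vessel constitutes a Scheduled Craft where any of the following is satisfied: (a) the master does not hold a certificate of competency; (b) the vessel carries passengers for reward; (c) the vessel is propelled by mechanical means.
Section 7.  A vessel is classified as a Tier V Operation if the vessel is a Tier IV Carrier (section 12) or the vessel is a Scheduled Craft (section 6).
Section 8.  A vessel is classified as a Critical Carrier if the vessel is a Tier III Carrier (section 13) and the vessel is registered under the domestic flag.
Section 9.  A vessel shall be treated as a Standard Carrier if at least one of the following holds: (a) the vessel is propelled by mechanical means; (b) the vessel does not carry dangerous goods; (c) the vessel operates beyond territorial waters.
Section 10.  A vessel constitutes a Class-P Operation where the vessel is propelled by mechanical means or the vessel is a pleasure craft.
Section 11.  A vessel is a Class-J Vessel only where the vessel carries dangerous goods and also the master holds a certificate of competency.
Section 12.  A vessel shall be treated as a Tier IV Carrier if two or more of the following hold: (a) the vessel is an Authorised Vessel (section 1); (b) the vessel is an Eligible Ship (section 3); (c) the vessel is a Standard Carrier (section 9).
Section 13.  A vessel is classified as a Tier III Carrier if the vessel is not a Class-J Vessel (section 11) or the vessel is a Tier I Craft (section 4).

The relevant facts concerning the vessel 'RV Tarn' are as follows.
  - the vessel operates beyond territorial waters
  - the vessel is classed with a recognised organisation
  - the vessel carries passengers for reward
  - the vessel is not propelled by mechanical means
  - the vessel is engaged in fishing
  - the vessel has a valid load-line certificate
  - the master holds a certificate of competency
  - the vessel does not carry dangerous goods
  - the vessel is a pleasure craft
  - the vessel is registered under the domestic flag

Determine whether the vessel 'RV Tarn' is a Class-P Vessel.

No

section 11 — Class-J Vessel: [the vessel carries dangerous goods? no] AND [the master holds a certificate of competency? yes] → not satisfied.
section 4 — Tier I Craft: [the vessel has a valid load-line certificate? yes] AND [the vessel is classed with a recognised organisation? yes] → satisfied.
section 13 — Tier III Carrier: [not a Class-J Vessel (section 11)? yes] OR [Tier I Craft (section 4)? yes] → satisfied.
section 8 — Critical Carrier: [Tier III Carrier (section 13)? yes] AND [the vessel is registered under the domestic flag? yes] → satisfied.
section 1 — Authorised Vessel: [the vessel is engaged in fishing? yes] OR [the vessel does not carry passengers for reward? no] → satisfied.
section 3 — Eligible Ship: [the vessel is a pleasure craft? yes] AND [the vessel operates beyond territorial waters? yes] AND [the master holds a certificate of competency? yes] → satisfied.
section 9 — Standard Carrier: [the vessel is propelled by mechanical means? no] OR [the vessel does not carry dangerous goods? yes] OR [the vessel operates beyond territorial waters? yes] → satisfied.
section 12 — Tier IV Carrier: Authorised Vessel (section 1)? yes; Eligible Ship (section 3)? yes; Standard Carrier (section 9)? yes — 3 of 3 hold (need ≥2) → satisfied.
section 6 — Scheduled Craft: [the master does not hold a certificate of competency? no] OR [the vessel carries passengers for reward? yes] OR [the vessel is propelled by mechanical means? no] → satisfied.
section 7 — Tier V Operation: [Tier IV Carrier (section 12)? yes] OR [Scheduled Craft (section 6)? yes] → satisfied.
section 5 — Class-P Vessel: [not a Critical Carrier (section 8)? no] OR [not a Tier V Operation (section 7)? no] → not satisfied.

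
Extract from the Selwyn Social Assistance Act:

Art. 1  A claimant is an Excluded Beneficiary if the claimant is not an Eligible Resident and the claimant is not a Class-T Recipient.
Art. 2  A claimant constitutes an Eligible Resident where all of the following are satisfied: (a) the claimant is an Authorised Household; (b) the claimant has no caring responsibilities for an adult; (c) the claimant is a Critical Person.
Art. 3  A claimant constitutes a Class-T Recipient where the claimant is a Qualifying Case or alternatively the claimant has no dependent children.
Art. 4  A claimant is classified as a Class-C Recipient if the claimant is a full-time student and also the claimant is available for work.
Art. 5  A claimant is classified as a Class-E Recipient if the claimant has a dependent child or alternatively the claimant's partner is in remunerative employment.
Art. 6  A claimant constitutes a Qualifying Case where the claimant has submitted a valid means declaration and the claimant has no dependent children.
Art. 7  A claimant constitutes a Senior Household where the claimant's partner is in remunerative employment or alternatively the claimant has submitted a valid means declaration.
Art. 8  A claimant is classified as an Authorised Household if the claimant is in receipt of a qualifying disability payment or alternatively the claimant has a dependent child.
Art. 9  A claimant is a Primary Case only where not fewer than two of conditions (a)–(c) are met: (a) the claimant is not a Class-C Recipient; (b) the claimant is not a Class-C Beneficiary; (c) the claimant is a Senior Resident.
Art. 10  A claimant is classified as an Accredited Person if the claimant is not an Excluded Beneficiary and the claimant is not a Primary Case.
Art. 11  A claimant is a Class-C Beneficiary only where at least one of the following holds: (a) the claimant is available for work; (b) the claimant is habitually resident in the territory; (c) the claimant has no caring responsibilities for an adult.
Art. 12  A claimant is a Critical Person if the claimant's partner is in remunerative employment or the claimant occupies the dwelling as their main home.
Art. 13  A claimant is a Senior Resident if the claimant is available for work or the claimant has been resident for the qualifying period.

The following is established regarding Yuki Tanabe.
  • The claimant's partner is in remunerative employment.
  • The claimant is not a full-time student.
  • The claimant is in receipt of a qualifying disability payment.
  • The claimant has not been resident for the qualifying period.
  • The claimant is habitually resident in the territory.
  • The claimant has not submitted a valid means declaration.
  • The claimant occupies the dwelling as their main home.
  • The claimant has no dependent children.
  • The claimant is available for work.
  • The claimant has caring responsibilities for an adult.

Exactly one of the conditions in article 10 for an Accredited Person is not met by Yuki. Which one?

Primary Case

article 8 — Authorised Household: [the claimant is in receipt of a qualifying disability payment? yes] OR [the claimant has a dependent child? no] → satisfied.
article 12 — Critical Person: [the claimant's partner is in remunerative employment? yes] OR [the claimant occupies the dwelling as their main home? yes] → satisfied.
article 2 — Eligible Resident: [Authorised Household (article 8)? yes] AND [the claimant has no caring responsibilities for an adult? no] AND [Critical Person (article 12)? yes] → not satisfied.
article 6 — Qualifying Case: [the claimant has submitted a valid means declaration? no] AND [the claimant has no dependent children? yes] → not satisfied.
article 3 — Class-T Recipient: [Qualifying Case (article 6)? no] OR [the claimant has no dependent children? yes] → satisfied.
article 1 — Excluded Beneficiary: [not an Eligible Resident (article 2)? yes] AND [not a Class-T Recipient (article 3)? no] → not satisfied.
article 4 — Class-C Recipient: [the claimant is a full-time student? no] AND [the claimant is available for work? yes] → not satisfied.
article 11 — Class-C Beneficiary: [the claimant is available for work? yes] OR [the claimant is habitually resident in the territory? yes] OR [the claimant has no caring responsibilities for an adult? no] → satisfied.
article 13 — Senior Resident: [the claimant is available for work? yes] OR [the claimant has been resident for the qualifying period? no] → satisfied.
article 9 — Primary Case: not a Class-C Recipient (article 4)? yes; not a Class-C Beneficiary (article 11)? no; Senior Resident (article 13)? yes — 2 of 3 hold (need ≥2) → satisfied.
article 10 — Accredited Person: [not an Excluded Beneficiary (article 1)? yes] AND [not a Primary Case (article 9)? no] → not satisfied.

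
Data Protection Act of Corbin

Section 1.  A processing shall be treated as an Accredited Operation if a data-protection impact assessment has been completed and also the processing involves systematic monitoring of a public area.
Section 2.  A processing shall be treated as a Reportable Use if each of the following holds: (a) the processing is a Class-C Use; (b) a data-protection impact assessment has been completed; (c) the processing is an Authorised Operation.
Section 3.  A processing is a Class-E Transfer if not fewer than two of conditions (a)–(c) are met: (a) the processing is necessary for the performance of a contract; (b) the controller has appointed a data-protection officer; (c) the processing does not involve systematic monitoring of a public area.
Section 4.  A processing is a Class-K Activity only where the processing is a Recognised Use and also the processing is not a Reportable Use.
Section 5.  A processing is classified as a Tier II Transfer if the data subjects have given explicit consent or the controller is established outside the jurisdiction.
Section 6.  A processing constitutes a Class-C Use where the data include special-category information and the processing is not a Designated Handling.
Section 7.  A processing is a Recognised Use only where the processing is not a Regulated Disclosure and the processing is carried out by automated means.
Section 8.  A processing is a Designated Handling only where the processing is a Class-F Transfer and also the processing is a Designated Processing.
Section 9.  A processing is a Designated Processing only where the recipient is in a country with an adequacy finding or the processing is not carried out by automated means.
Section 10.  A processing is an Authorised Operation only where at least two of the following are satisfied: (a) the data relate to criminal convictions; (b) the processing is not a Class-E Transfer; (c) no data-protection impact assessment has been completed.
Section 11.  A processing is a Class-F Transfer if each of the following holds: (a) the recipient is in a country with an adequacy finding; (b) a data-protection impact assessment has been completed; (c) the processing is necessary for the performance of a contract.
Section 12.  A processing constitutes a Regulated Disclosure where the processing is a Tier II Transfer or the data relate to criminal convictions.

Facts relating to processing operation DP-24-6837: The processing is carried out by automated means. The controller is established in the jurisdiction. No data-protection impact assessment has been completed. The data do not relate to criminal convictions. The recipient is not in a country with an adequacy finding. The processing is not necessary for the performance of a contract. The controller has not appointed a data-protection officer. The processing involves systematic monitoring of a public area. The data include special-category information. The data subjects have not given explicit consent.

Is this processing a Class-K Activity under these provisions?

Yes

Under section 5: the data subjects have given explicit consent? no; or the controller is established outside the jurisdiction? no. So the processing is not a Tier II Transfer.
Under section 12: Tier II Transfer (section 5)? no; or the data relate to criminal convictions? no. So the processing is not a Regulated Disclosure.
Under section 7: not a Regulated Disclosure (section 12)? yes; and the processing is carried out by automated means? yes. So the processing is a Recognised Use.
Under section 11: the recipient is in a country with an adequacy finding? no; and a data-protection impact assessment has been completed? no; and the processing is necessary for the performance of a contract? no. So the processing is not a Class-F Transfer.
Under section 9: the recipient is in a country with an adequacy finding? no; or the processing is not carried out by automated means? no. So the processing is not a Designated Processing.
Under section 8: Class-F Transfer (section 11)? no; and Designated Processing (section 9)? no. So the processing is not a Designated Handling.
Under section 6: the data include special-category information? yes; and not a Designated Handling (section 8)? yes. So the processing is a Class-C Use.
Under section 3: the processing is necessary for the performance of a contract? no; the controller has appointed a data-protection officer? no; the processing does not involve systematic monitoring of a public area? no — 0 of 3 hold (need ≥2) → not satisfied.
Under section 10: the data relate to criminal convictions? no; not a Class-E Transfer (section 3)? yes; no data-protection impact assessment has been completed? yes — 2 of 3 hold (need ≥2) → satisfied.
Under section 2: Class-C Use (section 6)? yes; and a data-protection impact assessment has been completed? no; and Authorised Operation (section 10)? yes. So the processing is not a Reportable Use.
Under section 4: Recognised Use (section 7)? yes; and not a Reportable Use (section 2)? yes. So the processing is a Class-K Activity.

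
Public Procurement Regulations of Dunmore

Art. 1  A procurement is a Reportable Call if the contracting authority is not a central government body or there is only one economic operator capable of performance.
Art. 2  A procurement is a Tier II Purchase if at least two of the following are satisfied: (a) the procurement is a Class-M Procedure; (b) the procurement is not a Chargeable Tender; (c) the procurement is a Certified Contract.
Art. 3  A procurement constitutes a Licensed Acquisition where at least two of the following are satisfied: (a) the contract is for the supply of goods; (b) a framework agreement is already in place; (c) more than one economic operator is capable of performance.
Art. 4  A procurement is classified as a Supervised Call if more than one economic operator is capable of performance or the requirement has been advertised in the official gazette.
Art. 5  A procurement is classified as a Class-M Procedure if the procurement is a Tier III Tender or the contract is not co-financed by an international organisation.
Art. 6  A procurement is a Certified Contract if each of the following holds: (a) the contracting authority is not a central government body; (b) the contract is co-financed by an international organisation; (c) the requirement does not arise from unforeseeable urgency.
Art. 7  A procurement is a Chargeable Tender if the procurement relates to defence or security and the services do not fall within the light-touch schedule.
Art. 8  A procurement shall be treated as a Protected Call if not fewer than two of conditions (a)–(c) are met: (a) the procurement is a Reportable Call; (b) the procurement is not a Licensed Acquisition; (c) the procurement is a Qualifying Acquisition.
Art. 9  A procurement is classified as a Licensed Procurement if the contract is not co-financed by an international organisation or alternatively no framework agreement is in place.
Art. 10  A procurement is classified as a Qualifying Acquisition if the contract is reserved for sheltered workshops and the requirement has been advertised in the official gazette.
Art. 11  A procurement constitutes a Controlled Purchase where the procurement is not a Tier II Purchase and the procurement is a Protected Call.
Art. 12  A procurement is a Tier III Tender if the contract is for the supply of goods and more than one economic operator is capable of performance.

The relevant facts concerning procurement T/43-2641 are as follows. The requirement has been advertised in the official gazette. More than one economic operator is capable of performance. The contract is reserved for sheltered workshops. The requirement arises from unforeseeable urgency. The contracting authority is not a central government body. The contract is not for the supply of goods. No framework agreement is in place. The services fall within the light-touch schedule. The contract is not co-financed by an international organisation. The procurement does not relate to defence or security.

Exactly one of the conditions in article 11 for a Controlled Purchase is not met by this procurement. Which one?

article 12 — Tier III Tender: [the contract is for the supply of goods? no] AND [more than one economic operator is capable of performance? yes] → not satisfied.
article 5 — Class-M Procedure: [Tier III Tender (article 12)? no] OR [the contract is not co-financed by an international organisation? yes] → satisfied.
article 7 — Chargeable Tender: [the procurement relates to defence or security? no] AND [the services do not fall within the light-touch schedule? no] → not satisfied.
article 6 — Certified Contract: [the contracting authority is not a central government body? yes] AND [the contract is co-financed by an international organisation? no] AND [the requirement does not arise from unforeseeable urgency? no] → not satisfied.
article 2 — Tier II Purchase: Class-M Procedure (article 5)? yes; not a Chargeable Tender (article 7)? yes; Certified Contract (article 6)? no — 2 of 3 hold (need ≥2) → satisfied.
article 1 — Reportable Call: [the contracting authority is not a central government body? yes] OR [there is only one economic operator capable of performance? no] → satisfied.
article 3 — Licensed Acquisition: the contract is for the supply of goods? no; a framework agreement is already in place? no; more than one economic operator is capable of performance? yes — 1 of 3 hold (need ≥2) → not satisfied.
article 10 — Qualifying Acquisition: [the contract is reserved for sheltered workshops? yes] AND [the requirement has been advertised in the official gazette? yes] → satisfied.
article 8 — Protected Call: Reportable Call (article 1)? yes; not a Licensed Acquisition (article 3)? yes; Qualifying Acquisition (article 10)? yes — 3 of 3 hold (need ≥2) → satisfied.
article 11 — Controlled Purchase: [not a Tier II Purchase (article 2)? no] AND [Protected Call (article 8)? yes] → not satisfied.

Tier II Purchase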